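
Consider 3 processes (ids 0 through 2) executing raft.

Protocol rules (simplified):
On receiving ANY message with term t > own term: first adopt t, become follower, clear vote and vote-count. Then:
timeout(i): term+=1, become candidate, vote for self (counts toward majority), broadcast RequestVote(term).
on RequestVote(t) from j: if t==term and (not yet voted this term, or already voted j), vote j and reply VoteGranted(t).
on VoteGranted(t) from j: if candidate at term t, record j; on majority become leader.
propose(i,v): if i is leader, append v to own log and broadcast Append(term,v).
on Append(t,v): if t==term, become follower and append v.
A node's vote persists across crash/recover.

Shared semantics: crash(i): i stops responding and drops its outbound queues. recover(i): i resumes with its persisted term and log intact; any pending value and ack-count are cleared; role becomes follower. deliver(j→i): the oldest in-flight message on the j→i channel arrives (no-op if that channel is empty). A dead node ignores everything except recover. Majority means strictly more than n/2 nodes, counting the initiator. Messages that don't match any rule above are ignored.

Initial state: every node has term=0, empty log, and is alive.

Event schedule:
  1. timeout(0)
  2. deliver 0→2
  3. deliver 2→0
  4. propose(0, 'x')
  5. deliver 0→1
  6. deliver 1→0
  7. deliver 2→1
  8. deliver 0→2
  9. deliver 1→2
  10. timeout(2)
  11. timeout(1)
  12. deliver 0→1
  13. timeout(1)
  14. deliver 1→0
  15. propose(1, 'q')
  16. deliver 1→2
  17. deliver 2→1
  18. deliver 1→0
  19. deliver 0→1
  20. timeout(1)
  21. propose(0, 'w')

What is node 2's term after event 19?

e1 timeout(0): 0[cand,t=1,-]
e2 deliver 0→2: 2[foll,t=1,-]
e3 deliver 2→0: 0[lead,t=1,-]
e4 propose(0,'x'): 0[lead,t=1,x]
e5 deliver 0→1: 1[foll,t=1,-]
e6 deliver 1→0: ·
e7 deliver 2→1: ·
e8 deliver 0→2: 2[foll,t=1,x]
e9 deliver 1→2: ·
e10 timeout(2): 2[cand,t=2,x]
e11 timeout(1): 1[cand,t=2,-]
e12 deliver 0→1: ·
e13 timeout(1): 1[cand,t=3,-]
e14 deliver 1→0: 0[foll,t=2,x]
e15 propose(1,'q'): ·
e16 deliver 1→2: ·
e17 deliver 2→1: ·
e18 deliver 1→0: 0[foll,t=3,x]
e19 deliver 0→1: ·

2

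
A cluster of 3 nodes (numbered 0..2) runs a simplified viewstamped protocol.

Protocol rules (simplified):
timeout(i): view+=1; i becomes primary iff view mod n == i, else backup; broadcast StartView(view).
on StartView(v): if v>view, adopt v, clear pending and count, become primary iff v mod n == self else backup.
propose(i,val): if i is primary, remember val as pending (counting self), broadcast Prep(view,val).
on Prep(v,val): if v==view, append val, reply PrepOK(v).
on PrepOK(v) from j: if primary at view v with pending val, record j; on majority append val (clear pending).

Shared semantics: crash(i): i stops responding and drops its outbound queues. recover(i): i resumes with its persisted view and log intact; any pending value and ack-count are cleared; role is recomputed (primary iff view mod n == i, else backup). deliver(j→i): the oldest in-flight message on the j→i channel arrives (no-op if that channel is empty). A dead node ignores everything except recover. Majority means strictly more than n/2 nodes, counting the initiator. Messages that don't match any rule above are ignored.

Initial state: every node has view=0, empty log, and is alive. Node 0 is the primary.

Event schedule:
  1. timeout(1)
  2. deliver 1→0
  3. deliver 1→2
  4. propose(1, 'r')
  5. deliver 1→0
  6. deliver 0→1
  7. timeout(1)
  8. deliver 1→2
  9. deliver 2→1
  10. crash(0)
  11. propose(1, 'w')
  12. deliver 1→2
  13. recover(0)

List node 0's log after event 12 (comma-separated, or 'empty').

r

1. timeout(1):  <1:prim v1 ->
2. deliver 1→0:  <0:back v1 ->
3. deliver 1→2:  <2:back v1 ->
4. propose(1,'r'):  nop
5. deliver 1→0:  <0:back v1 r>
6. deliver 0→1:  <1:prim v1 r>
7. timeout(1):  <1:back v2 r>
8. deliver 1→2:  <2:back v1 r>
9. deliver 2→1:  nop
10. crash(0):  <0:✗back v1 r>
11. propose(1,'w'):  nop
12. deliver 1→2:  <2:prim v2 r>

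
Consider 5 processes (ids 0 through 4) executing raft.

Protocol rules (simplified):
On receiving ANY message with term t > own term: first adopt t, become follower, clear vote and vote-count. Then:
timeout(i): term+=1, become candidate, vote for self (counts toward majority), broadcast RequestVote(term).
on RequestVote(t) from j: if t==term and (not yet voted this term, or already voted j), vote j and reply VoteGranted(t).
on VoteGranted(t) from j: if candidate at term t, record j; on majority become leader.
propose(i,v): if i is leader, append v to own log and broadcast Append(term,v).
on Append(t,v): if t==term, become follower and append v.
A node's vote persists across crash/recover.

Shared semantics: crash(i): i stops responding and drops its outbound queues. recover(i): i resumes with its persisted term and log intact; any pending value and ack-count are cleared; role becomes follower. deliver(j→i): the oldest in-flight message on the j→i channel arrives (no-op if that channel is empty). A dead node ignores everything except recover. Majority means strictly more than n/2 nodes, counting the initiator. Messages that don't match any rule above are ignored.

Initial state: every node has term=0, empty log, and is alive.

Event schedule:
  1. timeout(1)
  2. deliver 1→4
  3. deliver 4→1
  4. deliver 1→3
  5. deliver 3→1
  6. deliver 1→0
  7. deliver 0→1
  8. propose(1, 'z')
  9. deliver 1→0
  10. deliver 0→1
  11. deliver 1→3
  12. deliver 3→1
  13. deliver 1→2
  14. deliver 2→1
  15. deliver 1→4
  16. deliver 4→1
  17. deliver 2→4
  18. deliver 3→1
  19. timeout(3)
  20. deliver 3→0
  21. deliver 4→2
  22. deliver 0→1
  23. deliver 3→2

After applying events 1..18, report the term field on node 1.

[1] timeout(1) → N1(cand t1 [-])
[2] deliver 1→4 → N4(foll t1 [-])
[3] deliver 4→1 → ∅
[4] deliver 1→3 → N3(foll t1 [-])
[5] deliver 3→1 → N1(lead t1 [-])
[6] deliver 1→0 → N0(foll t1 [-])
[7] deliver 0→1 → ∅
[8] propose(1,'z') → N1(lead t1 [z])
[9] deliver 1→0 → N0(foll t1 [z])
[10] deliver 0→1 → ∅
[11] deliver 1→3 → N3(foll t1 [z])
[12] deliver 3→1 → ∅
[13] deliver 1→2 → N2(foll t1 [-])
[14] deliver 2→1 → ∅
[15] deliver 1→4 → N4(foll t1 [z])
[16] deliver 4→1 → ∅
[17] deliver 2→4 → ∅
[18] deliver 3→1 → ∅

1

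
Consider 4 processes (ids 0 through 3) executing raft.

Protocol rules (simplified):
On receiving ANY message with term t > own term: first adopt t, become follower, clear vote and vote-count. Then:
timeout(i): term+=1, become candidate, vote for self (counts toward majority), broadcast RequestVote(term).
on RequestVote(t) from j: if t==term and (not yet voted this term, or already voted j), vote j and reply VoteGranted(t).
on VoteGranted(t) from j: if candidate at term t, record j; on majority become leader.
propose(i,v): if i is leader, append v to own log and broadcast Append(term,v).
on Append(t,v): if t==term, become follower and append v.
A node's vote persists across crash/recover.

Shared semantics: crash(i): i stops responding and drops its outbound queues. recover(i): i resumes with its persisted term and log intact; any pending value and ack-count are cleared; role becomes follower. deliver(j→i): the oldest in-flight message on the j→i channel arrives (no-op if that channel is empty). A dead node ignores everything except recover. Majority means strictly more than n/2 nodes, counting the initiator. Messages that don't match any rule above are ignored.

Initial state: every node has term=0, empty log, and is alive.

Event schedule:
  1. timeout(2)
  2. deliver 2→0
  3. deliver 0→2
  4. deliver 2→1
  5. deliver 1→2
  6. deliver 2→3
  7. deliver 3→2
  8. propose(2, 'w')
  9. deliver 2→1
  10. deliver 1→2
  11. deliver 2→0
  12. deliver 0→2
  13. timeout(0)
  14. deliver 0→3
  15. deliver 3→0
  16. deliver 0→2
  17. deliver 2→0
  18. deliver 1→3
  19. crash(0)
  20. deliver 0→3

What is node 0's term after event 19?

e1 timeout(2): 2[cand,t=1,-]
e2 deliver 2→0: 0[foll,t=1,-]
e3 deliver 0→2: ·
e4 deliver 2→1: 1[foll,t=1,-]
e5 deliver 1→2: 2[lead,t=1,-]
e6 deliver 2→3: 3[foll,t=1,-]
e7 deliver 3→2: ·
e8 propose(2,'w'): 2[lead,t=1,w]
e9 deliver 2→1: 1[foll,t=1,w]
e10 deliver 1→2: ·
e11 deliver 2→0: 0[foll,t=1,w]
e12 deliver 0→2: ·
e13 timeout(0): 0[cand,t=2,w]
e14 deliver 0→3: 3[foll,t=2,-]
e15 deliver 3→0: ·
e16 deliver 0→2: 2[foll,t=2,w]
e17 deliver 2→0: 0[lead,t=2,w]
e18 deliver 1→3: ·
e19 crash(0): 0[✗lead,t=2,w]

2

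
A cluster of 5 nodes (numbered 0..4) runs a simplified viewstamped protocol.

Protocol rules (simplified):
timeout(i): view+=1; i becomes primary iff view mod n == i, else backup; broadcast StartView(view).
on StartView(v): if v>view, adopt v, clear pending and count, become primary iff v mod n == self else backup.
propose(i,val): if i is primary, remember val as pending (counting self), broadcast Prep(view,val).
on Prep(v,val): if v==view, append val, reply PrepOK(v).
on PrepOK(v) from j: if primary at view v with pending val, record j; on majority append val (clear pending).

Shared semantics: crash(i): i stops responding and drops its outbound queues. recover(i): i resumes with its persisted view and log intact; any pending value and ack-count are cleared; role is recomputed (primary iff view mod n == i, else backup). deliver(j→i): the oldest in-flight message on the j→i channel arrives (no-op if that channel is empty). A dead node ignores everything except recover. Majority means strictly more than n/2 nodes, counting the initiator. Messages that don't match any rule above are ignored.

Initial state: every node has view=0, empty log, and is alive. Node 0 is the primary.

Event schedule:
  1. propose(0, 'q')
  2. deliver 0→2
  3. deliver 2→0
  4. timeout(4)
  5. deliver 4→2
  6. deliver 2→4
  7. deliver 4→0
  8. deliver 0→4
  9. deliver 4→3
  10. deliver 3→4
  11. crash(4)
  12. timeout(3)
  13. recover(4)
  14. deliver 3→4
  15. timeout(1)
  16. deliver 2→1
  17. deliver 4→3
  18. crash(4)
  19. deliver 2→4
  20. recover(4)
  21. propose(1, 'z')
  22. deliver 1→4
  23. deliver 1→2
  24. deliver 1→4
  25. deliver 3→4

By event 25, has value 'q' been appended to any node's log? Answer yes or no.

yes

after 1 — propose(0,'q'): ·
after 2 — deliver 0→2: n2:back/v0/[q]
after 3 — deliver 2→0: ·
after 4 — timeout(4): n4:back/v1/[-]
after 5 — deliver 4→2: n2:back/v1/[q]
after 6 — deliver 2→4: ·
after 7 — deliver 4→0: n0:back/v1/[-]
after 8 — deliver 0→4: ·
after 9 — deliver 4→3: n3:back/v1/[-]
after 10 — deliver 3→4: ·
after 11 — crash(4): n4:✗back/v1/[-]
after 12 — timeout(3): n3:back/v2/[-]
after 13 — recover(4): n4:back/v1/[-]
after 14 — deliver 3→4: n4:back/v2/[-]
after 15 — timeout(1): n1:prim/v1/[-]
after 16 — deliver 2→1: ·
after 17 — deliver 4→3: ·
after 18 — crash(4): n4:✗back/v2/[-]
after 19 — deliver 2→4: ·
after 20 — recover(4): n4:back/v2/[-]
after 21 — propose(1,'z'): ·
after 22 — deliver 1→4: ·
after 23 — deliver 1→2: ·
after 24 — deliver 1→4: ·
after 25 — deliver 3→4: ·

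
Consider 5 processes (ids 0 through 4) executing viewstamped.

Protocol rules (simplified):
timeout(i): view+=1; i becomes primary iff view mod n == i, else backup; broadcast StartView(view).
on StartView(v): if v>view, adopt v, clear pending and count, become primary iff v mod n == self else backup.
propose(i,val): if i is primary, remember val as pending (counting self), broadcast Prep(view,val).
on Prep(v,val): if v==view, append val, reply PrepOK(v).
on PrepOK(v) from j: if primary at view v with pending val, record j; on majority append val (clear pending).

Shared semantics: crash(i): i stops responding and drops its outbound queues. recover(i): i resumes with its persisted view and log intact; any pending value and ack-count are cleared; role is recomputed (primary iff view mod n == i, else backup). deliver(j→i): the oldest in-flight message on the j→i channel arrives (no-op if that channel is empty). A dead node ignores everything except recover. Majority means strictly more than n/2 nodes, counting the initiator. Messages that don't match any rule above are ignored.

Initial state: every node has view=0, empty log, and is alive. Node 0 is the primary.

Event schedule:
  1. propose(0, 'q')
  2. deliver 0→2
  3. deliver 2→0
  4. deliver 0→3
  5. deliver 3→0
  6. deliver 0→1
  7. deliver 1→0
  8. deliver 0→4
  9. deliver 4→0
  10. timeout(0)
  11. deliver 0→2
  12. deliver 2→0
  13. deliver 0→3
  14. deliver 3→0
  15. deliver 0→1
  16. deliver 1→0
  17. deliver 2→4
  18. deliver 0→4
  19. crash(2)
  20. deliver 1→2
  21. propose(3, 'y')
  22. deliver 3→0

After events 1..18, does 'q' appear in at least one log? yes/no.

yes

step 1 propose(0,'q'): —
step 2 deliver 0→2: 2={back,v=0,log=q}
step 3 deliver 2→0: —
step 4 deliver 0→3: 3={back,v=0,log=q}
step 5 deliver 3→0: 0={prim,v=0,log=q}
step 6 deliver 0→1: 1={back,v=0,log=q}
step 7 deliver 1→0: —
step 8 deliver 0→4: 4={back,v=0,log=q}
step 9 deliver 4→0: —
step 10 timeout(0): 0={back,v=1,log=q}
step 11 deliver 0→2: 2={back,v=1,log=q}
step 12 deliver 2→0: —
step 13 deliver 0→3: 3={back,v=1,log=q}
step 14 deliver 3→0: —
step 15 deliver 0→1: 1={prim,v=1,log=q}
step 16 deliver 1→0: —
step 17 deliver 2→4: —
step 18 deliver 0→4: 4={back,v=1,log=q}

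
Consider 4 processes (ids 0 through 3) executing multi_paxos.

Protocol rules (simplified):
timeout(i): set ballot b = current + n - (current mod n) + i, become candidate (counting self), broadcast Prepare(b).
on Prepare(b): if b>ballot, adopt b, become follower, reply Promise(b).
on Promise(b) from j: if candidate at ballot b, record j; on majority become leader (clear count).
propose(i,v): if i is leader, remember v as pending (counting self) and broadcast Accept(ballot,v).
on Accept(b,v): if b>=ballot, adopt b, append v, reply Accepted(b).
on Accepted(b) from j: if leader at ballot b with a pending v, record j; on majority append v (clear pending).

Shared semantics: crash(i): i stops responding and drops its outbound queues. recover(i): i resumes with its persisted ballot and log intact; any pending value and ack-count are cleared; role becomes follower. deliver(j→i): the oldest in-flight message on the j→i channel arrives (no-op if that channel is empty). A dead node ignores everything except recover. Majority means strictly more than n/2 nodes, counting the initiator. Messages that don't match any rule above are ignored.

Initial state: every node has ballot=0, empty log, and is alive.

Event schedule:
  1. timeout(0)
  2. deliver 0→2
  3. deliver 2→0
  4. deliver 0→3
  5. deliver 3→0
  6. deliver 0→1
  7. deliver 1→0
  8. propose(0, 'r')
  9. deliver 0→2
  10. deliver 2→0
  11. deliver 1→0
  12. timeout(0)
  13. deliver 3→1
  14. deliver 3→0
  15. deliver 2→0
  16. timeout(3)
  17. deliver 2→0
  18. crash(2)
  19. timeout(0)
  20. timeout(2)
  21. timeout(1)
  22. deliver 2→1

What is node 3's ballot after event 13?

4

1. timeout(0):  <0:cand b4 ->
2. deliver 0→2:  <2:foll b4 ->
3. deliver 2→0:  nop
4. deliver 0→3:  <3:foll b4 ->
5. deliver 3→0:  <0:lead b4 ->
6. deliver 0→1:  <1:foll b4 ->
7. deliver 1→0:  nop
8. propose(0,'r'):  nop
9. deliver 0→2:  <2:foll b4 r>
10. deliver 2→0:  nop
11. deliver 1→0:  nop
12. timeout(0):  <0:cand b8 ->
13. deliver 3→1:  nop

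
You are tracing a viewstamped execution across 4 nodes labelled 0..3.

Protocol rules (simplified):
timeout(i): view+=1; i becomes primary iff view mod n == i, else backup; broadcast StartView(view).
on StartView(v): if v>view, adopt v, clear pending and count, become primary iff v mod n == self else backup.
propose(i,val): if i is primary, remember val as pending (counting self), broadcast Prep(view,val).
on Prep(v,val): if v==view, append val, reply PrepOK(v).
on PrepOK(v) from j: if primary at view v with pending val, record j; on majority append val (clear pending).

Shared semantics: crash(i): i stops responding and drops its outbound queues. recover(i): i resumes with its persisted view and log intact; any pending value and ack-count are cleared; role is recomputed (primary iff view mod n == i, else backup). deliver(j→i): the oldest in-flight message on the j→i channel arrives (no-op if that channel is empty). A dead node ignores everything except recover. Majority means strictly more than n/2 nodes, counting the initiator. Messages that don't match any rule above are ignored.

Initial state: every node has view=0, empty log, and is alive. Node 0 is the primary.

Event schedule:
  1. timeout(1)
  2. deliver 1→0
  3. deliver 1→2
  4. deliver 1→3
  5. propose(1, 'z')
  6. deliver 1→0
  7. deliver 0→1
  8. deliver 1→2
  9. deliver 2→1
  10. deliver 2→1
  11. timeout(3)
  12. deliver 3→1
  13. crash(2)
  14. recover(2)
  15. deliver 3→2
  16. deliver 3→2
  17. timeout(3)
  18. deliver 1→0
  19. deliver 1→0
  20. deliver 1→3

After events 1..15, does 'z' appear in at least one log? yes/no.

after 1 — timeout(1): n1:prim/v1/[-]
after 2 — deliver 1→0: n0:back/v1/[-]
after 3 — deliver 1→2: n2:back/v1/[-]
after 4 — deliver 1→3: n3:back/v1/[-]
after 5 — propose(1,'z'): ·
after 6 — deliver 1→0: n0:back/v1/[z]
after 7 — deliver 0→1: ·
after 8 — deliver 1→2: n2:back/v1/[z]
after 9 — deliver 2→1: n1:prim/v1/[z]
after 10 — deliver 2→1: ·
after 11 — timeout(3): n3:back/v2/[-]
after 12 — deliver 3→1: n1:back/v2/[z]
after 13 — crash(2): n2:✗back/v1/[z]
after 14 — recover(2): n2:back/v1/[z]
after 15 — deliver 3→2: n2:prim/v2/[z]

yes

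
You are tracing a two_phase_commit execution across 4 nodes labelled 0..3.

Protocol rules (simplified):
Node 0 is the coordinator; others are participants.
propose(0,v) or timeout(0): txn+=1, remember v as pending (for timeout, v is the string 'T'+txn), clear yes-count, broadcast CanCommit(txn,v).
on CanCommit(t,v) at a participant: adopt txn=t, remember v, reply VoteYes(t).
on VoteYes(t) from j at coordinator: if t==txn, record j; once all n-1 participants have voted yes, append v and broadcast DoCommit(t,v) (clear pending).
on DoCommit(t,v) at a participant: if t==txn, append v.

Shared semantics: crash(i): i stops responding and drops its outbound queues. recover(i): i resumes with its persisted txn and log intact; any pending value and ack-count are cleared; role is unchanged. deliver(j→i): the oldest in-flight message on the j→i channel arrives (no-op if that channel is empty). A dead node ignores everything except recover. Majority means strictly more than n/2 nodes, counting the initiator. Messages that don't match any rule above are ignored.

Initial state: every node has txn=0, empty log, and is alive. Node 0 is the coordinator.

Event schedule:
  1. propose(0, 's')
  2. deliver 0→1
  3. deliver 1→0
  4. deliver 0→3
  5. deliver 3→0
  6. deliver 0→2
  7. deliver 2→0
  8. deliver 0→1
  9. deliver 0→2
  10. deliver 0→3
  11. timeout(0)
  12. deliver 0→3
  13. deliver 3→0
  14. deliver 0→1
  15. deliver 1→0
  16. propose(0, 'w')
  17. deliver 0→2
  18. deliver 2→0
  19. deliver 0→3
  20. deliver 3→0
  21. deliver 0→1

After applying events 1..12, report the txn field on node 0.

2

step 1 propose(0,'s'): 0={coor,t=1,log=-}
step 2 deliver 0→1: 1={part,t=1,log=-}
step 3 deliver 1→0: —
step 4 deliver 0→3: 3={part,t=1,log=-}
step 5 deliver 3→0: —
step 6 deliver 0→2: 2={part,t=1,log=-}
step 7 deliver 2→0: 0={coor,t=1,log=s}
step 8 deliver 0→1: 1={part,t=1,log=s}
step 9 deliver 0→2: 2={part,t=1,log=s}
step 10 deliver 0→3: 3={part,t=1,log=s}
step 11 timeout(0): 0={coor,t=2,log=s}
step 12 deliver 0→3: 3={part,t=2,log=s}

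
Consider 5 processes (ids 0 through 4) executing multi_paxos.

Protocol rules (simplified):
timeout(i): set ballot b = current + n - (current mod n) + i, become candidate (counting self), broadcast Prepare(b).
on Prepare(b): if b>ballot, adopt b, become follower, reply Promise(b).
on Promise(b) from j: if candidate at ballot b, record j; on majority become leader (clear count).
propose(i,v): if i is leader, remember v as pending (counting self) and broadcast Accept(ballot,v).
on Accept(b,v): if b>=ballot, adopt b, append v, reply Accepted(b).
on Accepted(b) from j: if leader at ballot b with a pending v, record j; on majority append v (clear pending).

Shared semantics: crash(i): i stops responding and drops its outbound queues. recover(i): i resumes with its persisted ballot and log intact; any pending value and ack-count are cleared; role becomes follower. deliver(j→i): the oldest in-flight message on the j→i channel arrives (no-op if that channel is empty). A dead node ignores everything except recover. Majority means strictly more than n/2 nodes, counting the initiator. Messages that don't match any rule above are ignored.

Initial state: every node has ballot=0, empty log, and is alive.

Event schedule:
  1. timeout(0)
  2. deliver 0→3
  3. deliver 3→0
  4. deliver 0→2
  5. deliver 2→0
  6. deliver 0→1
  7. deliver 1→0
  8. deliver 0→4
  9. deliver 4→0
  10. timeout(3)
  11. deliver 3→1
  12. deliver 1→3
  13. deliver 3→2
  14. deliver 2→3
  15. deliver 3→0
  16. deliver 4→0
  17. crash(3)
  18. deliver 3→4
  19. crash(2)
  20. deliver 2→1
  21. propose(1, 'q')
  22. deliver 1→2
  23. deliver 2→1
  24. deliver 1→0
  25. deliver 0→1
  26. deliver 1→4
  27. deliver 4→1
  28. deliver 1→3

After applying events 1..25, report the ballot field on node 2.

13

e1 timeout(0): 0[cand,b=5,-]
e2 deliver 0→3: 3[foll,b=5,-]
e3 deliver 3→0: ·
e4 deliver 0→2: 2[foll,b=5,-]
e5 deliver 2→0: 0[lead,b=5,-]
e6 deliver 0→1: 1[foll,b=5,-]
e7 deliver 1→0: ·
e8 deliver 0→4: 4[foll,b=5,-]
e9 deliver 4→0: ·
e10 timeout(3): 3[cand,b=13,-]
e11 deliver 3→1: 1[foll,b=13,-]
e12 deliver 1→3: ·
e13 deliver 3→2: 2[foll,b=13,-]
e14 deliver 2→3: 3[lead,b=13,-]
e15 deliver 3→0: 0[foll,b=13,-]
e16 deliver 4→0: ·
e17 crash(3): 3[✗lead,b=13,-]
e18 deliver 3→4: ·
e19 crash(2): 2[✗foll,b=13,-]
e20 deliver 2→1: ·
e21 propose(1,'q'): ·
e22 deliver 1→2: ·
e23 deliver 2→1: ·
e24 deliver 1→0: ·
e25 deliver 0→1: ·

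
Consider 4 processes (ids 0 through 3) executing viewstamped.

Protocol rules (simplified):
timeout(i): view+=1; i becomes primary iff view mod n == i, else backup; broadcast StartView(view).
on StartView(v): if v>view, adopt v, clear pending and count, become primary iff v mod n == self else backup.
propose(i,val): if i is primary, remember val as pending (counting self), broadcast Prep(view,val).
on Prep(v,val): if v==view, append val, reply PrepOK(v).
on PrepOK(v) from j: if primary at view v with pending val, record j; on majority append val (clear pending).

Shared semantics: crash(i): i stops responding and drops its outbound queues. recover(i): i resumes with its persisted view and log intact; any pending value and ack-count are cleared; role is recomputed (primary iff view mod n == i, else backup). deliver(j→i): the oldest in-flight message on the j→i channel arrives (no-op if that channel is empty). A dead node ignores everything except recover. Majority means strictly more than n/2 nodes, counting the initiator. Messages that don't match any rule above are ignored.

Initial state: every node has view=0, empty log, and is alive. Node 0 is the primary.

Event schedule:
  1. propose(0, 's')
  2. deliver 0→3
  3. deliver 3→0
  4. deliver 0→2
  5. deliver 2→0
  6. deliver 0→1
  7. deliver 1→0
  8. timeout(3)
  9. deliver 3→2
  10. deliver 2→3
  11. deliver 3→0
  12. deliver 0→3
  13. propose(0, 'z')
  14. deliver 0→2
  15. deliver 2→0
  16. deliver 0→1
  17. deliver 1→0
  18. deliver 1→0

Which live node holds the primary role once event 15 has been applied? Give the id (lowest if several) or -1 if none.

-1

step 1 propose(0,'s'): —
step 2 deliver 0→3: 3={back,v=0,log=s}
step 3 deliver 3→0: —
step 4 deliver 0→2: 2={back,v=0,log=s}
step 5 deliver 2→0: 0={prim,v=0,log=s}
step 6 deliver 0→1: 1={back,v=0,log=s}
step 7 deliver 1→0: —
step 8 timeout(3): 3={back,v=1,log=s}
step 9 deliver 3→2: 2={back,v=1,log=s}
step 10 deliver 2→3: —
step 11 deliver 3→0: 0={back,v=1,log=s}
step 12 deliver 0→3: —
step 13 propose(0,'z'): —
step 14 deliver 0→2: —
step 15 deliver 2→0: —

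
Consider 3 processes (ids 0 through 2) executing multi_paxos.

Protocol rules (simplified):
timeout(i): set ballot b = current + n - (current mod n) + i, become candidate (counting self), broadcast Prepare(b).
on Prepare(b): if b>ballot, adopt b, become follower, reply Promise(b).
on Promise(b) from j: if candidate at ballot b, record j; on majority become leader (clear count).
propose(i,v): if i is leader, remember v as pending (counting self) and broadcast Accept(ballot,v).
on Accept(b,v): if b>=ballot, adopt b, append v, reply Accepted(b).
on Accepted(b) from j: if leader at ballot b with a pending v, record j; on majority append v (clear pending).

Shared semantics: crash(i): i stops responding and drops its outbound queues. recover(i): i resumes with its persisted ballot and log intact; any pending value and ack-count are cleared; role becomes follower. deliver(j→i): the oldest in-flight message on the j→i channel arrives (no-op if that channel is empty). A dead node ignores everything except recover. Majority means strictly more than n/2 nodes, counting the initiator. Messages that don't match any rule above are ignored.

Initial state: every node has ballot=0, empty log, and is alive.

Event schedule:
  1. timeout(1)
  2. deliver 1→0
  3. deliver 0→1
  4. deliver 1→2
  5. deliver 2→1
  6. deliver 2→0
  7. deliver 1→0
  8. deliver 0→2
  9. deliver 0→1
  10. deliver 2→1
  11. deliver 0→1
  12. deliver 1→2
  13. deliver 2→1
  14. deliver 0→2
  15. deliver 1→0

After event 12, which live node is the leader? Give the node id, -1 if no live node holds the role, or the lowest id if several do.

[1] timeout(1) → N1(cand b4 [-])
[2] deliver 1→0 → N0(foll b4 [-])
[3] deliver 0→1 → N1(lead b4 [-])
[4] deliver 1→2 → N2(foll b4 [-])
[5] deliver 2→1 → ∅
[6] deliver 2→0 → ∅
[7] deliver 1→0 → ∅
[8] deliver 0→2 → ∅
[9] deliver 0→1 → ∅
[10] deliver 2→1 → ∅
[11] deliver 0→1 → ∅
[12] deliver 1→2 → ∅

1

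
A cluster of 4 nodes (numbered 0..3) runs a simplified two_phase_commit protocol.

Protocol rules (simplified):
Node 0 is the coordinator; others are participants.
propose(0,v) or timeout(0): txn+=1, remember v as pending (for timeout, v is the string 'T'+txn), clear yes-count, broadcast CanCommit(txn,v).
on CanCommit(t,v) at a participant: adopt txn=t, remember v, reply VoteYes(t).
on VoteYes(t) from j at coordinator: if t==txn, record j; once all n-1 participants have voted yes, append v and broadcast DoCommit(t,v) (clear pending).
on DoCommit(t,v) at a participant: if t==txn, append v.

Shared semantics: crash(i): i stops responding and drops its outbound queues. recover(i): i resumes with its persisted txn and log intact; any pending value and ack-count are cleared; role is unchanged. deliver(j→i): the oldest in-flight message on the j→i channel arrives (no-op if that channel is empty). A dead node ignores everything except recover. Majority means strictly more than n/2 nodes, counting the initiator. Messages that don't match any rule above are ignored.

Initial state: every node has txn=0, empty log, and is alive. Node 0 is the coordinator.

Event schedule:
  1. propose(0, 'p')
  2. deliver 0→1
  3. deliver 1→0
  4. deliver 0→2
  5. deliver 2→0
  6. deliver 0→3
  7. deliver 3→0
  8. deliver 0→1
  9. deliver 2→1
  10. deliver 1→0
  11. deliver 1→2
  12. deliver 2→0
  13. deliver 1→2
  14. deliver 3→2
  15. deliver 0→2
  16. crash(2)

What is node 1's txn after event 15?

[1] propose(0,'p') → N0(coor t1 [-])
[2] deliver 0→1 → N1(part t1 [-])
[3] deliver 1→0 → ∅
[4] deliver 0→2 → N2(part t1 [-])
[5] deliver 2→0 → ∅
[6] deliver 0→3 → N3(part t1 [-])
[7] deliver 3→0 → N0(coor t1 [p])
[8] deliver 0→1 → N1(part t1 [p])
[9] deliver 2→1 → ∅
[10] deliver 1→0 → ∅
[11] deliver 1→2 → ∅
[12] deliver 2→0 → ∅
[13] deliver 1→2 → ∅
[14] deliver 3→2 → ∅
[15] deliver 0→2 → N2(part t1 [p])

1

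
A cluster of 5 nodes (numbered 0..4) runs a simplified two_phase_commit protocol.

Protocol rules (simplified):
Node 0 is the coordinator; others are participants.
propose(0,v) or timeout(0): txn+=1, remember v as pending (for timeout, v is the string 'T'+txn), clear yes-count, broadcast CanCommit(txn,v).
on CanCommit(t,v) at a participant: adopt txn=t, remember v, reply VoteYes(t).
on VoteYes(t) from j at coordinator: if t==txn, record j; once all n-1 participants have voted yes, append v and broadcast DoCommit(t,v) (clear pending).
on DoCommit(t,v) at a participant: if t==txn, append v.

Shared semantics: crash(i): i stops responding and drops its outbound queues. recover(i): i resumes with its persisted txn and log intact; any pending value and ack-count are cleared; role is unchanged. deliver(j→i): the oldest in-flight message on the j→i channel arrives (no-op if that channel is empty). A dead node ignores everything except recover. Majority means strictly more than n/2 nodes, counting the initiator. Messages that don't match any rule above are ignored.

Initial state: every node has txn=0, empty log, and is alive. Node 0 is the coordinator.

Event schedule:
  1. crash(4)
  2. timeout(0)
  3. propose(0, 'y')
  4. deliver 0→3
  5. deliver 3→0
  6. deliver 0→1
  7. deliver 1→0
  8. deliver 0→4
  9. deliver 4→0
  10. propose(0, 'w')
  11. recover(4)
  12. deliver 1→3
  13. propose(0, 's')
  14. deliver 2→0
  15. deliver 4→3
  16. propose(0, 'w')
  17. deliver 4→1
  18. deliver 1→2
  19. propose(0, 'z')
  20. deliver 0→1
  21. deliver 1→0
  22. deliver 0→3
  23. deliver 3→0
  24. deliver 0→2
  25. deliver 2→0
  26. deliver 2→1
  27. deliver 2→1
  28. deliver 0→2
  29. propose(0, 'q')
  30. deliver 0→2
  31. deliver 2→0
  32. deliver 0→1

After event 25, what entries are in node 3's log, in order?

empty

1. crash(4):  <4:✗part t0 ->
2. timeout(0):  <0:coor t1 ->
3. propose(0,'y'):  <0:coor t2 ->
4. deliver 0→3:  <3:part t1 ->
5. deliver 3→0:  nop
6. deliver 0→1:  <1:part t1 ->
7. deliver 1→0:  nop
8. deliver 0→4:  nop
9. deliver 4→0:  nop
10. propose(0,'w'):  <0:coor t3 ->
11. recover(4):  <4:part t0 ->
12. deliver 1→3:  nop
13. propose(0,'s'):  <0:coor t4 ->
14. deliver 2→0:  nop
15. deliver 4→3:  nop
16. propose(0,'w'):  <0:coor t5 ->
17. deliver 4→1:  nop
18. deliver 1→2:  nop
19. propose(0,'z'):  <0:coor t6 ->
20. deliver 0→1:  <1:part t2 ->
21. deliver 1→0:  nop
22. deliver 0→3:  <3:part t2 ->
23. deliver 3→0:  nop
24. deliver 0→2:  <2:part t1 ->
25. deliver 2→0:  nop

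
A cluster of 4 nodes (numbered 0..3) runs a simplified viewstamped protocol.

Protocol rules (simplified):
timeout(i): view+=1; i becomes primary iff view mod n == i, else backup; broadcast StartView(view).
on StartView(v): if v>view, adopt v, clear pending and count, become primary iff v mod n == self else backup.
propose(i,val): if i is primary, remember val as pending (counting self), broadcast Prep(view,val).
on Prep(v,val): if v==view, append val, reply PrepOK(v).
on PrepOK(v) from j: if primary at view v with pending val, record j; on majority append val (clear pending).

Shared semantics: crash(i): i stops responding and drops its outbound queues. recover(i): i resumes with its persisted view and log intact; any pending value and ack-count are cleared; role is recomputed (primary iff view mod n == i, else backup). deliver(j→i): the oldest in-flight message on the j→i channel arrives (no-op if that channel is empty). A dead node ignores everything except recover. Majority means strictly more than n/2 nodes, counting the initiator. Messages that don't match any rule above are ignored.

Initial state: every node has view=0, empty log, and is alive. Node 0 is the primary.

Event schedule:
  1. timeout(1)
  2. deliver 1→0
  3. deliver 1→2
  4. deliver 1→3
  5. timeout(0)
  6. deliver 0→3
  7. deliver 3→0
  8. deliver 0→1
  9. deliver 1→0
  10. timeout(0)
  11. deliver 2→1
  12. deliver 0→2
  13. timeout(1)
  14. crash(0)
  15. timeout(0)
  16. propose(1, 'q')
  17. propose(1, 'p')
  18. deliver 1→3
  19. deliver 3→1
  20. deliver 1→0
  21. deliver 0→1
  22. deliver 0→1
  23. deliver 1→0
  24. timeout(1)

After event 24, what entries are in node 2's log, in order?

empty

1. timeout(1):  <1:prim v1 ->
2. deliver 1→0:  <0:back v1 ->
3. deliver 1→2:  <2:back v1 ->
4. deliver 1→3:  <3:back v1 ->
5. timeout(0):  <0:back v2 ->
6. deliver 0→3:  <3:back v2 ->
7. deliver 3→0:  nop
8. deliver 0→1:  <1:back v2 ->
9. deliver 1→0:  nop
10. timeout(0):  <0:back v3 ->
11. deliver 2→1:  nop
12. deliver 0→2:  <2:prim v2 ->
13. timeout(1):  <1:back v3 ->
14. crash(0):  <0:✗back v3 ->
15. timeout(0):  nop
16. propose(1,'q'):  nop
17. propose(1,'p'):  nop
18. deliver 1→3:  <3:prim v3 ->
19. deliver 3→1:  nop
20. deliver 1→0:  nop
21. deliver 0→1:  nop
22. deliver 0→1:  nop
23. deliver 1→0:  nop
24. timeout(1):  <1:back v4 ->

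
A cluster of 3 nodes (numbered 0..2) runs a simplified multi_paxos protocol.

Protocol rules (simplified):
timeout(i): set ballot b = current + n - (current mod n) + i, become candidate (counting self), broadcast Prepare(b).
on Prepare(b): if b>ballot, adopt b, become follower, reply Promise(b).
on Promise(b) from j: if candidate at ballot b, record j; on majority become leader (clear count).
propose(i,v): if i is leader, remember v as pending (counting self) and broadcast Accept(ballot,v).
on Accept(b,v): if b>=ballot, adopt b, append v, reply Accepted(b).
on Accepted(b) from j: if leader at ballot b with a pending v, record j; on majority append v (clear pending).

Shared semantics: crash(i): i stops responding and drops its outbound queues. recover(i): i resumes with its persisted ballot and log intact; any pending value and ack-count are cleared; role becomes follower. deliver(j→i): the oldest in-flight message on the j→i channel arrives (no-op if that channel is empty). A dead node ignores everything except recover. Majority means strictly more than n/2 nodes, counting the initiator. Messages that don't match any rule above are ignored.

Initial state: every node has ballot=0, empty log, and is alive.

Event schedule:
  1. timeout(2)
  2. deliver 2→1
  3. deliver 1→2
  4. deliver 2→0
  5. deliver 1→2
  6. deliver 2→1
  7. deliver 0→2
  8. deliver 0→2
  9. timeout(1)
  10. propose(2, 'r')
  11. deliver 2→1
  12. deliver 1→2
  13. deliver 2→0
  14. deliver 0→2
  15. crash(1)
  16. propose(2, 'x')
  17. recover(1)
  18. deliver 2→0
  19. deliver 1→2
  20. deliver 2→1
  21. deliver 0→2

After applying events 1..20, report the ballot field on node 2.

e1 timeout(2): 2[cand,b=5,-]
e2 deliver 2→1: 1[foll,b=5,-]
e3 deliver 1→2: 2[lead,b=5,-]
e4 deliver 2→0: 0[foll,b=5,-]
e5 deliver 1→2: ·
e6 deliver 2→1: ·
e7 deliver 0→2: ·
e8 deliver 0→2: ·
e9 timeout(1): 1[cand,b=7,-]
e10 propose(2,'r'): ·
e11 deliver 2→1: ·
e12 deliver 1→2: 2[foll,b=7,-]
e13 deliver 2→0: 0[foll,b=5,r]
e14 deliver 0→2: ·
e15 crash(1): 1[✗cand,b=7,-]
e16 propose(2,'x'): ·
e17 recover(1): 1[foll,b=7,-]
e18 deliver 2→0: ·
e19 deliver 1→2: ·
e20 deliver 2→1: ·

7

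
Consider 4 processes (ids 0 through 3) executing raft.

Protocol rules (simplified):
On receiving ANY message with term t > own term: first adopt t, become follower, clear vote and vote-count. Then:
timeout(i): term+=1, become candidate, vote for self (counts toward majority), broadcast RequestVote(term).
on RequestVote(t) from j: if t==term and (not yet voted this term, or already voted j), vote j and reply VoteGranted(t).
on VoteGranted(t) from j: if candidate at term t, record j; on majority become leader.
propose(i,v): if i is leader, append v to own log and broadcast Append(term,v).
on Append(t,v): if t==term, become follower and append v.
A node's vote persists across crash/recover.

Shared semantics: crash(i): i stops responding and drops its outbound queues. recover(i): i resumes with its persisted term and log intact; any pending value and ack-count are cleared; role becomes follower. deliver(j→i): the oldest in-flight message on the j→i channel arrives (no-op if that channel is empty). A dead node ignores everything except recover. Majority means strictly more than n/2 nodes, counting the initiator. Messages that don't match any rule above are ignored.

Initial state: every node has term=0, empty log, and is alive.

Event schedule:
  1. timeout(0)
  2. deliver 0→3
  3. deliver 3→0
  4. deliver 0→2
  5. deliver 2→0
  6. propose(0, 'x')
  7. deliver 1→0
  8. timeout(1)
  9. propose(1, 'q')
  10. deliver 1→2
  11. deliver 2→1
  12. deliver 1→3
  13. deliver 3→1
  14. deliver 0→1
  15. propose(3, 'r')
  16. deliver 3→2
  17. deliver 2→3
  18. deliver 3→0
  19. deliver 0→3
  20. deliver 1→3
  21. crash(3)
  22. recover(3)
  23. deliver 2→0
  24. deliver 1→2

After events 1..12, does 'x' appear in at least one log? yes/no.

1. timeout(0):  <0:cand t1 ->
2. deliver 0→3:  <3:foll t1 ->
3. deliver 3→0:  nop
4. deliver 0→2:  <2:foll t1 ->
5. deliver 2→0:  <0:lead t1 ->
6. propose(0,'x'):  <0:lead t1 x>
7. deliver 1→0:  nop
8. timeout(1):  <1:cand t1 ->
9. propose(1,'q'):  nop
10. deliver 1→2:  nop
11. deliver 2→1:  nop
12. deliver 1→3:  nop

yes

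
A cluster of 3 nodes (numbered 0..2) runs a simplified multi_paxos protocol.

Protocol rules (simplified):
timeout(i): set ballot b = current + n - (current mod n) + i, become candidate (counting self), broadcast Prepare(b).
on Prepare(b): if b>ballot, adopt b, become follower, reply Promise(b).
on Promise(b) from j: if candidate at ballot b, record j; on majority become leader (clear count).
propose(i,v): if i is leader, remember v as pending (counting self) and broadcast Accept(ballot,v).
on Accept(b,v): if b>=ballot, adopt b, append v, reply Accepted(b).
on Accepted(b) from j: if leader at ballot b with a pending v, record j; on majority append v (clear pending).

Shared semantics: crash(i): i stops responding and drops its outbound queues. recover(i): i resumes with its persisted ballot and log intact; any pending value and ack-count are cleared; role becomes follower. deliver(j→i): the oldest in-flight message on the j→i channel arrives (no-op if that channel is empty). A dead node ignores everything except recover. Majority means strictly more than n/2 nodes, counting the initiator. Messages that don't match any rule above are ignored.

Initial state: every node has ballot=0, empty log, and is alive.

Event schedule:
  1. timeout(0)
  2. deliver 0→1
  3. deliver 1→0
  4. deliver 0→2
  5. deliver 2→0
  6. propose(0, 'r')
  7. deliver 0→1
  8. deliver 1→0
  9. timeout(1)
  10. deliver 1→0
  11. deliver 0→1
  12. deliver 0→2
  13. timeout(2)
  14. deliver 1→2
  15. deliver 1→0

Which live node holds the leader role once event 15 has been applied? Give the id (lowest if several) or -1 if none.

1

[1] timeout(0) → N0(cand b3 [-])
[2] deliver 0→1 → N1(foll b3 [-])
[3] deliver 1→0 → N0(lead b3 [-])
[4] deliver 0→2 → N2(foll b3 [-])
[5] deliver 2→0 → ∅
[6] propose(0,'r') → ∅
[7] deliver 0→1 → N1(foll b3 [r])
[8] deliver 1→0 → N0(lead b3 [r])
[9] timeout(1) → N1(cand b7 [r])
[10] deliver 1→0 → N0(foll b7 [r])
[11] deliver 0→1 → N1(lead b7 [r])
[12] deliver 0→2 → N2(foll b3 [r])
[13] timeout(2) → N2(cand b8 [r])
[14] deliver 1→2 → ∅
[15] deliver 1→0 → ∅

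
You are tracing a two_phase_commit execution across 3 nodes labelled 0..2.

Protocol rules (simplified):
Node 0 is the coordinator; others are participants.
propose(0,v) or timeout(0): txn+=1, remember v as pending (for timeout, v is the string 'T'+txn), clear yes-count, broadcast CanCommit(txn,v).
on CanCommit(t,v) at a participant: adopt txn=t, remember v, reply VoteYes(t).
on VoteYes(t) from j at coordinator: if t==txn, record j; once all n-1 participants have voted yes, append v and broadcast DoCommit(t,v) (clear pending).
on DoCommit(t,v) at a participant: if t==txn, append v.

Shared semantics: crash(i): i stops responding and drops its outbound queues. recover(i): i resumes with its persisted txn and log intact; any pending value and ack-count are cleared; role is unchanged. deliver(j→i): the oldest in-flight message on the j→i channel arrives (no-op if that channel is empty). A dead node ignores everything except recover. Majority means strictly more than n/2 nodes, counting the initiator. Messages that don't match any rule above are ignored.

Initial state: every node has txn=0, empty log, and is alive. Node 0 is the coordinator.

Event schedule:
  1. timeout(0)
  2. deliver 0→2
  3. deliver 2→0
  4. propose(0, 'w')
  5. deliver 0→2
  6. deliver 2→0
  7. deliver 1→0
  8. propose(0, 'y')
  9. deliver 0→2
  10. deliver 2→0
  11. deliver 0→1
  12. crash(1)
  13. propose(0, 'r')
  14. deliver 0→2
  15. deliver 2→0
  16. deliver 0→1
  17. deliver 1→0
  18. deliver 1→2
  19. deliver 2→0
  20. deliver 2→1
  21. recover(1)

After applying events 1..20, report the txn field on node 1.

step 1 timeout(0): 0={coor,t=1,log=-}
step 2 deliver 0→2: 2={part,t=1,log=-}
step 3 deliver 2→0: —
step 4 propose(0,'w'): 0={coor,t=2,log=-}
step 5 deliver 0→2: 2={part,t=2,log=-}
step 6 deliver 2→0: —
step 7 deliver 1→0: —
step 8 propose(0,'y'): 0={coor,t=3,log=-}
step 9 deliver 0→2: 2={part,t=3,log=-}
step 10 deliver 2→0: —
step 11 deliver 0→1: 1={part,t=1,log=-}
step 12 crash(1): 1={✗part,t=1,log=-}
step 13 propose(0,'r'): 0={coor,t=4,log=-}
step 14 deliver 0→2: 2={part,t=4,log=-}
step 15 deliver 2→0: —
step 16 deliver 0→1: —
step 17 deliver 1→0: —
step 18 deliver 1→2: —
step 19 deliver 2→0: —
step 20 deliver 2→1: —

1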